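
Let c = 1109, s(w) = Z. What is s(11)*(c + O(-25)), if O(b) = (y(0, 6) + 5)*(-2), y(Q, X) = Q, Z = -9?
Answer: -9891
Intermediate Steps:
s(w) = -9
O(b) = -10 (O(b) = (0 + 5)*(-2) = 5*(-2) = -10)
s(11)*(c + O(-25)) = -9*(1109 - 10) = -9*1099 = -9891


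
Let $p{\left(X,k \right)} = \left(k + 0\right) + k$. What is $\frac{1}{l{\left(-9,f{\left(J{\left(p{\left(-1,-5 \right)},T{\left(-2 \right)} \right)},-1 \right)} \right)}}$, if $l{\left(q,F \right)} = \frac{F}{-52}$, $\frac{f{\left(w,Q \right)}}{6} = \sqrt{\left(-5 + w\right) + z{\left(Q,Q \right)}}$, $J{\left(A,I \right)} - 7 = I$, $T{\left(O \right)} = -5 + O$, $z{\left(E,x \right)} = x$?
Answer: $\frac{13 i \sqrt{6}}{9} \approx 3.5382 i$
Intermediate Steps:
$p{\left(X,k \right)} = 2 k$ ($p{\left(X,k \right)} = k + k = 2 k$)
$J{\left(A,I \right)} = 7 + I$
$f{\left(w,Q \right)} = 6 \sqrt{-5 + Q + w}$ ($f{\left(w,Q \right)} = 6 \sqrt{\left(-5 + w\right) + Q} = 6 \sqrt{-5 + Q + w}$)
$l{\left(q,F \right)} = - \frac{F}{52}$ ($l{\left(q,F \right)} = F \left(- \frac{1}{52}\right) = - \frac{F}{52}$)
$\frac{1}{l{\left(-9,f{\left(J{\left(p{\left(-1,-5 \right)},T{\left(-2 \right)} \right)},-1 \right)} \right)}} = \frac{1}{\left(- \frac{1}{52}\right) 6 \sqrt{-5 - 1 + \left(7 - 7\right)}} = \frac{1}{\left(- \frac{1}{52}\right) 6 \sqrt{-5 - 1 + 0}} = \frac{1}{\left(- \frac{1}{52}\right) 6 \sqrt{-6}} = \frac{1}{\left(- \frac{1}{52}\right) 6 i \sqrt{6}} = \frac{1}{\left(- \frac{3}{26}\right) i \sqrt{6}} = \frac{13 i \sqrt{6}}{9}$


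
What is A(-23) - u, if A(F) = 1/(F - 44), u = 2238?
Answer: -149947/67 ≈ -2238.0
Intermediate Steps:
A(F) = 1/(-44 + F)
A(-23) - u = 1/(-44 - 23) - 1*2238 = 1/(-67) - 2238 = -1/67 - 2238 = -149947/67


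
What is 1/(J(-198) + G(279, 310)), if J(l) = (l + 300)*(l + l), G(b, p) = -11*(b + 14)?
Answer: -1/43615 ≈ -2.2928e-5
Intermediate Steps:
G(b, p) = -154 - 11*b (G(b, p) = -11*(14 + b) = -154 - 11*b)
J(l) = 2*l*(300 + l) (J(l) = (300 + l)*(2*l) = 2*l*(300 + l))
1/(J(-198) + G(279, 310)) = 1/(2*(-198)*(300 - 198) + (-154 - 11*279)) = 1/(2*(-198)*102 + (-154 - 3069)) = 1/(-40392 - 3223) = 1/(-43615) = -1/43615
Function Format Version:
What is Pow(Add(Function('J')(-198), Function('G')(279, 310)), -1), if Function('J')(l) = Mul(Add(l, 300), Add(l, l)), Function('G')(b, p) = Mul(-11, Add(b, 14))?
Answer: Rational(-1, 43615) ≈ -2.2928e-5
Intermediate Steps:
Function('G')(b, p) = Add(-154, Mul(-11, b)) (Function('G')(b, p) = Mul(-11, Add(14, b)) = Add(-154, Mul(-11, b)))
Function('J')(l) = Mul(2, l, Add(300, l)) (Function('J')(l) = Mul(Add(300, l), Mul(2, l)) = Mul(2, l, Add(300, l)))
Pow(Add(Function('J')(-198), Function('G')(279, 310)), -1) = Pow(Add(Mul(2, -198, Add(300, -198)), Add(-154, Mul(-11, 279))), -1) = Pow(Add(Mul(2, -198, 102), Add(-154, -3069)), -1) = Pow(Add(-40392, -3223), -1) = Pow(-43615, -1) = Rational(-1, 43615)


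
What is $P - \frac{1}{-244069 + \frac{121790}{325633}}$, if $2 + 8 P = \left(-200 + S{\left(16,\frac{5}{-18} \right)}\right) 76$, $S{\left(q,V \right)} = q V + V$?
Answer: $- \frac{1391320838385125}{715291189983} \approx -1945.1$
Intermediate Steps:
$S{\left(q,V \right)} = V + V q$ ($S{\left(q,V \right)} = V q + V = V + V q$)
$P = - \frac{17506}{9}$ ($P = - \frac{1}{4} + \frac{\left(-200 + \frac{5}{-18} \left(1 + 16\right)\right) 76}{8} = - \frac{1}{4} + \frac{\left(-200 + 5 \left(- \frac{1}{18}\right) 17\right) 76}{8} = - \frac{1}{4} + \frac{\left(-200 - \frac{85}{18}\right) 76}{8} = - \frac{1}{4} + \frac{\left(- \frac{3685}{18}\right) 76}{8} = - \frac{1}{4} + \frac{1}{8} \left(- \frac{140030}{9}\right) = - \frac{1}{4} - \frac{70015}{36} = - \frac{17506}{9} \approx -1945.1$)
$P - \frac{1}{-244069 + \frac{121790}{325633}} = - \frac{17506}{9} - \frac{1}{-244069 + \frac{121790}{325633}} = - \frac{17506}{9} - \frac{1}{- \frac{79476798887}{325633}} = - \frac{17506}{9} - - \frac{325633}{79476798887} = - \frac{17506}{9} + \frac{325633}{79476798887} = - \frac{1391320838385125}{715291189983}$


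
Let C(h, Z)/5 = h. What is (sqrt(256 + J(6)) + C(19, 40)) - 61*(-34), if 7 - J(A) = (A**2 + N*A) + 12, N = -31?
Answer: 2169 + sqrt(401) ≈ 2189.0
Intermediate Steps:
C(h, Z) = 5*h
J(A) = -5 - A**2 + 31*A (J(A) = 7 - ((A**2 - 31*A) + 12) = 7 - (12 + A**2 - 31*A) = 7 + (-12 - A**2 + 31*A) = -5 - A**2 + 31*A)
(sqrt(256 + J(6)) + C(19, 40)) - 61*(-34) = (sqrt(256 + (-5 - 1*6**2 + 31*6)) + 5*19) - 61*(-34) = (sqrt(256 + (-5 - 1*36 + 186)) + 95) + 2074 = (sqrt(256 + (-5 - 36 + 186)) + 95) + 2074 = (sqrt(256 + 145) + 95) + 2074 = (sqrt(401) + 95) + 2074 = (95 + sqrt(401)) + 2074 = 2169 + sqrt(401)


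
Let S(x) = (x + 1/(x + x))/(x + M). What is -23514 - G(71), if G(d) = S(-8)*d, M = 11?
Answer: -373171/16 ≈ -23323.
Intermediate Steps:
S(x) = (x + 1/(2*x))/(11 + x) (S(x) = (x + 1/(x + x))/(x + 11) = (x + 1/(2*x))/(11 + x))
G(d) = -43*d/16 (G(d) = ((1/2 + (-8)**2)/((-8)*(11 - 8)))*d = (-1/8*(1/2 + 64)/3)*d = (-1/8*1/3*129/2)*d = -43*d/16)
-23514 - G(71) = -23514 - (-43)*71/16 = -23514 - 1*(-3053/16) = -23514 + 3053/16 = -373171/16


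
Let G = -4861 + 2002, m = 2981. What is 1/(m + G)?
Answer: 1/122 ≈ 0.0081967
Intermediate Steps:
G = -2859
1/(m + G) = 1/(2981 - 2859) = 1/122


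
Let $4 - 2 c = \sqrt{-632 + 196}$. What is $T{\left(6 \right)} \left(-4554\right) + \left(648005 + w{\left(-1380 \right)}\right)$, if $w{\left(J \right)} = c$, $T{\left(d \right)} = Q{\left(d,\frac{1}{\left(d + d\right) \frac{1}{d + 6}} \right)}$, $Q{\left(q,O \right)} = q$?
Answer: $620683 - i \sqrt{109} \approx 6.2068 \cdot 10^{5} - 10.44 i$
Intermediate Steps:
$T{\left(d \right)} = d$
$c = 2 - i \sqrt{109}$ ($c = 2 - \frac{\sqrt{-632 + 196}}{2} = 2 - \frac{\sqrt{-436}}{2} = 2 - \frac{2 i \sqrt{109}}{2} = 2 - i \sqrt{109} \approx 2.0 - 10.44 i$)
$w{\left(J \right)} = 2 - i \sqrt{109}$
$T{\left(6 \right)} \left(-4554\right) + \left(648005 + w{\left(-1380 \right)}\right) = 6 \left(-4554\right) + \left(648005 + \left(2 - i \sqrt{109}\right)\right) = -27324 + \left(648007 - i \sqrt{109}\right) = 620683 - i \sqrt{109}$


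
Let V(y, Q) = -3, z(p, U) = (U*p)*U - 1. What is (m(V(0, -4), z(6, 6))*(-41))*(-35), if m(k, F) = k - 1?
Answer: -5740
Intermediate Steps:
z(p, U) = -1 + p*U² (z(p, U) = p*U² - 1 = -1 + p*U²)
m(k, F) = -1 + k
(m(V(0, -4), z(6, 6))*(-41))*(-35) = ((-1 - 3)*(-41))*(-35) = -4*(-41)*(-35) = 164*(-35) = -5740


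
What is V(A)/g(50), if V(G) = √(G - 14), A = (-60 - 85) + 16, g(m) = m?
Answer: I*√143/50 ≈ 0.23917*I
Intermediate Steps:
A = -129 (A = -145 + 16 = -129)
V(G) = √(-14 + G)
V(A)/g(50) = √(-14 - 129)/50 = √(-143)*(1/50) = (I*√143)*(1/50) = I*√143/50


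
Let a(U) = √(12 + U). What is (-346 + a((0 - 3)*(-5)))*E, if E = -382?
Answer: 132172 - 1146*√3 ≈ 1.3019e+5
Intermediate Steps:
(-346 + a((0 - 3)*(-5)))*E = (-346 + √(12 + (0 - 3)*(-5)))*(-382) = (-346 + √(12 - 3*(-5)))*(-382) = (-346 + √(12 + 15))*(-382) = (-346 + √27)*(-382) = (-346 + 3*√3)*(-382) = 132172 - 1146*√3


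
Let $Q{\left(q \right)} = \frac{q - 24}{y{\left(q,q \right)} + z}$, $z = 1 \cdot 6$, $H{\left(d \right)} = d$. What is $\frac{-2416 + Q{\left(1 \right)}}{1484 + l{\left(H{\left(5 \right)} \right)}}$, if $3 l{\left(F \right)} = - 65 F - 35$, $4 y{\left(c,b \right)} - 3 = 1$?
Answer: $- \frac{16935}{9548} \approx -1.7737$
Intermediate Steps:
$y{\left(c,b \right)} = 1$ ($y{\left(c,b \right)} = \frac{3}{4} + \frac{1}{4} \cdot 1 = \frac{3}{4} + \frac{1}{4} = 1$)
$z = 6$
$l{\left(F \right)} = - \frac{35}{3} - \frac{65 F}{3}$ ($l{\left(F \right)} = \frac{- 65 F - 35}{3} = \frac{-35 - 65 F}{3} = - \frac{35}{3} - \frac{65 F}{3}$)
$Q{\left(q \right)} = - \frac{24}{7} + \frac{q}{7}$ ($Q{\left(q \right)} = \frac{q - 24}{1 + 6} = \frac{-24 + q}{7} = \left(-24 + q\right) \frac{1}{7} = - \frac{24}{7} + \frac{q}{7}$)
$\frac{-2416 + Q{\left(1 \right)}}{1484 + l{\left(H{\left(5 \right)} \right)}} = \frac{-2416 + \left(- \frac{24}{7} + \frac{1}{7} \cdot 1\right)}{1484 - 120} = \frac{-2416 + \left(- \frac{24}{7} + \frac{1}{7}\right)}{1484 - 120} = \frac{-2416 - \frac{23}{7}}{1484 - 120} = - \frac{16935}{7 \cdot 1364} = \left(- \frac{16935}{7}\right) \frac{1}{1364} = - \frac{16935}{9548}$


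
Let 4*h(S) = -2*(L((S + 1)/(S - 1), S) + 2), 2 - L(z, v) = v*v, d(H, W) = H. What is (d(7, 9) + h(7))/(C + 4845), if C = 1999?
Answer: 1/232 ≈ 0.0043103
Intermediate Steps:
L(z, v) = 2 - v² (L(z, v) = 2 - v*v = 2 - v²)
h(S) = -2 + S²/2 (h(S) = (-2*((2 - S²) + 2))/4 = (-2*(4 - S²))/4 = (-8 + 2*S²)/4 = -2 + S²/2)
(d(7, 9) + h(7))/(C + 4845) = (7 + (-2 + (½)*7²))/(1999 + 4845) = (7 + (-2 + (½)*49))/6844 = (7 + (-2 + 49/2))*(1/6844) = (7 + 45/2)*(1/6844) = (59/2)*(1/6844) = 1/232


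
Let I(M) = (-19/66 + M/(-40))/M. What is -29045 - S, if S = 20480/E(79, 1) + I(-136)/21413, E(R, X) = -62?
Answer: -855452698961363/29791478640 ≈ -28715.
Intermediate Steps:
I(M) = (-19/66 - M/40)/M (I(M) = (-19*1/66 + M*(-1/40))/M = (-19/66 - M/40)/M)
S = -9840798137437/29791478640 (S = 20480/(-62) + ((1/1320)*(-380 - 33*(-136))/(-136))/21413 = 20480*(-1/62) + ((1/1320)*(-1/136)*(-380 + 4488))*(1/21413) = -10240/31 + ((1/1320)*(-1/136)*4108)*(1/21413) = -10240/31 - 1027/44880*1/21413 = -10240/31 - 1027/961015440 = -9840798137437/29791478640 ≈ -330.32)
-29045 - S = -29045 - 1*(-9840798137437/29791478640) = -29045 + 9840798137437/29791478640 = -855452698961363/29791478640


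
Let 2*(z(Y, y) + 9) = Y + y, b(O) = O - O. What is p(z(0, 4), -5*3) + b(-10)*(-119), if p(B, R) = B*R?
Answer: 105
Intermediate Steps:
b(O) = 0
z(Y, y) = -9 + Y/2 + y/2 (z(Y, y) = -9 + (Y + y)/2 = -9 + (Y/2 + y/2) = -9 + Y/2 + y/2)
p(z(0, 4), -5*3) + b(-10)*(-119) = (-9 + (½)*0 + (½)*4)*(-5*3) + 0*(-119) = (-9 + 0 + 2)*(-15) + 0 = -7*(-15) + 0 = 105 + 0 = 105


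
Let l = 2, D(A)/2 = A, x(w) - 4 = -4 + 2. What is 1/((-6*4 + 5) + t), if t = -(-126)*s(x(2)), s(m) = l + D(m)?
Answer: 1/737 ≈ 0.0013569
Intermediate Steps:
x(w) = 2 (x(w) = 4 + (-4 + 2) = 4 - 2 = 2)
D(A) = 2*A
s(m) = 2 + 2*m
t = 756 (t = -(-126)*(2 + 2*2) = -(-126)*(2 + 4) = -(-126)*6 = -42*(-18) = 756)
1/((-6*4 + 5) + t) = 1/((-6*4 + 5) + 756) = 1/((-24 + 5) + 756) = 1/(-19 + 756) = 1/737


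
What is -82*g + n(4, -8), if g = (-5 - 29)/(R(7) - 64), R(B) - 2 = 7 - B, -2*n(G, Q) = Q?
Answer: -1270/31 ≈ -40.968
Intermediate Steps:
n(G, Q) = -Q/2
R(B) = 9 - B (R(B) = 2 + (7 - B) = 9 - B)
g = 17/31 (g = (-5 - 29)/((9 - 1*7) - 64) = -34/((9 - 7) - 64) = -34/(2 - 64) = -34/(-62) = -34*(-1/62) = 17/31 ≈ 0.54839)
-82*g + n(4, -8) = -82*17/31 - 1/2*(-8) = -1394/31 + 4 = -1270/31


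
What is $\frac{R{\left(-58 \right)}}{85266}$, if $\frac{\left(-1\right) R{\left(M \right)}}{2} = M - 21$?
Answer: $\frac{79}{42633} \approx 0.001853$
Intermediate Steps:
$R{\left(M \right)} = 42 - 2 M$ ($R{\left(M \right)} = - 2 \left(M - 21\right) = - 2 \left(-21 + M\right) = 42 - 2 M$)
$\frac{R{\left(-58 \right)}}{85266} = \frac{42 - -116}{85266} = \left(42 + 116\right) \frac{1}{85266} = 158 \cdot \frac{1}{85266} = \frac{79}{42633}$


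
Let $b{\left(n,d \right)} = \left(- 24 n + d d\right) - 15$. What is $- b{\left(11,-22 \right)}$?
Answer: $-205$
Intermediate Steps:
$b{\left(n,d \right)} = -15 + d^{2} - 24 n$ ($b{\left(n,d \right)} = \left(- 24 n + d^{2}\right) - 15 = \left(d^{2} - 24 n\right) - 15 = -15 + d^{2} - 24 n$)
$- b{\left(11,-22 \right)} = - (-15 + \left(-22\right)^{2} - 264) = - (-15 + 484 - 264) = \left(-1\right) 205 = -205$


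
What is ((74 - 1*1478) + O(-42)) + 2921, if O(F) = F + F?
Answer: 1433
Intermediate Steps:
O(F) = 2*F
((74 - 1*1478) + O(-42)) + 2921 = ((74 - 1*1478) + 2*(-42)) + 2921 = ((74 - 1478) - 84) + 2921 = (-1404 - 84) + 2921 = -1488 + 2921 = 1433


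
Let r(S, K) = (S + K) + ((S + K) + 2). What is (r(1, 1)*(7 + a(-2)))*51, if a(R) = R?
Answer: 1530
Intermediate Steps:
r(S, K) = 2 + 2*K + 2*S (r(S, K) = (K + S) + ((K + S) + 2) = (K + S) + (2 + K + S) = 2 + 2*K + 2*S)
(r(1, 1)*(7 + a(-2)))*51 = ((2 + 2*1 + 2*1)*(7 - 2))*51 = ((2 + 2 + 2)*5)*51 = (6*5)*51 = 30*51 = 1530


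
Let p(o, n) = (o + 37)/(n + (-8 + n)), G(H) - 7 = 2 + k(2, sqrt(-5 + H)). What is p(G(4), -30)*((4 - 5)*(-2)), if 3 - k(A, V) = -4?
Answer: -53/34 ≈ -1.5588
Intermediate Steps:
k(A, V) = 7 (k(A, V) = 3 - 1*(-4) = 3 + 4 = 7)
G(H) = 16 (G(H) = 7 + (2 + 7) = 7 + 9 = 16)
p(o, n) = (37 + o)/(-8 + 2*n)
p(G(4), -30)*((4 - 5)*(-2)) = ((37 + 16)/(2*(-4 - 30)))*((4 - 5)*(-2)) = ((1/2)*53/(-34))*(-1*(-2)) = ((1/2)*(-1/34)*53)*2 = -53/68*2 = -53/34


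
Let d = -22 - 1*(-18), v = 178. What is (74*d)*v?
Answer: -52688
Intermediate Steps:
d = -4 (d = -22 + 18 = -4)
(74*d)*v = (74*(-4))*178 = -296*178 = -52688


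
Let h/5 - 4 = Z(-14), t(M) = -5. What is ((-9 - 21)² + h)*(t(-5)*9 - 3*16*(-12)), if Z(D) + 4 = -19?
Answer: 427455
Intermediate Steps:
Z(D) = -23 (Z(D) = -4 - 19 = -23)
h = -95 (h = 20 + 5*(-23) = 20 - 115 = -95)
((-9 - 21)² + h)*(t(-5)*9 - 3*16*(-12)) = ((-9 - 21)² - 95)*(-5*9 - 3*16*(-12)) = ((-30)² - 95)*(-45 - 48*(-12)) = (900 - 95)*(-45 + 576) = 805*531 = 427455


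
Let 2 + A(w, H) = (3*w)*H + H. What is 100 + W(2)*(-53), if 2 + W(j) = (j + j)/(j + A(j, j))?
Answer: 1336/7 ≈ 190.86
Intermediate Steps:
A(w, H) = -2 + H + 3*H*w (A(w, H) = -2 + ((3*w)*H + H) = -2 + (3*H*w + H) = -2 + (H + 3*H*w) = -2 + H + 3*H*w)
W(j) = -2 + 2*j/(-2 + 2*j + 3*j**2) (W(j) = -2 + (j + j)/(j + (-2 + j + 3*j*j)) = -2 + (2*j)/(j + (-2 + j + 3*j**2)) = -2 + (2*j)/(-2 + 2*j + 3*j**2) = -2 + 2*j/(-2 + 2*j + 3*j**2))
100 + W(2)*(-53) = 100 + (2*(2 - 1*2 - 3*2**2)/(-2 + 2*2 + 3*2**2))*(-53) = 100 + (2*(2 - 2 - 3*4)/(-2 + 4 + 3*4))*(-53) = 100 + (2*(2 - 2 - 12)/(-2 + 4 + 12))*(-53) = 100 + (2*(-12)/14)*(-53) = 100 + (2*(1/14)*(-12))*(-53) = 100 - 12/7*(-53) = 100 + 636/7 = 1336/7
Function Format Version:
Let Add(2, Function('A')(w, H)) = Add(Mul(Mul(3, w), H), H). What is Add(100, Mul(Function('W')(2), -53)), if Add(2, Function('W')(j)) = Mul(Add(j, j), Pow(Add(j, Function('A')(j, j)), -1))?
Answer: Rational(1336, 7) ≈ 190.86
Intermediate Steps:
Function('A')(w, H) = Add(-2, H, Mul(3, H, w)) (Function('A')(w, H) = Add(-2, Add(Mul(Mul(3, w), H), H)) = Add(-2, Add(Mul(3, H, w), H)) = Add(-2, Add(H, Mul(3, H, w))) = Add(-2, H, Mul(3, H, w)))
Function('W')(j) = Add(-2, Mul(2, j, Pow(Add(-2, Mul(2, j), Mul(3, Pow(j, 2))), -1))) (Function('W')(j) = Add(-2, Mul(Add(j, j), Pow(Add(j, Add(-2, j, Mul(3, j, j))), -1))) = Add(-2, Mul(Mul(2, j), Pow(Add(j, Add(-2, j, Mul(3, Pow(j, 2)))), -1))) = Add(-2, Mul(Mul(2, j), Pow(Add(-2, Mul(2, j), Mul(3, Pow(j, 2))), -1))) = Add(-2, Mul(2, j, Pow(Add(-2, Mul(2, j), Mul(3, Pow(j, 2))), -1))))
Add(100, Mul(Function('W')(2), -53)) = Add(100, Mul(Mul(2, Pow(Add(-2, Mul(2, 2), Mul(3, Pow(2, 2))), -1), Add(2, Mul(-1, 2), Mul(-3, Pow(2, 2)))), -53)) = Add(100, Mul(Mul(2, Pow(Add(-2, 4, Mul(3, 4)), -1), Add(2, -2, Mul(-3, 4))), -53)) = Add(100, Mul(Mul(2, Pow(Add(-2, 4, 12), -1), Add(2, -2, -12)), -53)) = Add(100, Mul(Mul(2, Pow(14, -1), -12), -53)) = Add(100, Mul(Mul(2, Rational(1, 14), -12), -53)) = Add(100, Mul(Rational(-12, 7), -53)) = Add(100, Rational(636, 7)) = Rational(1336, 7)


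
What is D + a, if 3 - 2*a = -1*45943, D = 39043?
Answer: 62016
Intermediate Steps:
a = 22973 (a = 3/2 - (-1)*45943/2 = 3/2 - ½*(-45943) = 3/2 + 45943/2 = 22973)
D + a = 39043 + 22973 = 62016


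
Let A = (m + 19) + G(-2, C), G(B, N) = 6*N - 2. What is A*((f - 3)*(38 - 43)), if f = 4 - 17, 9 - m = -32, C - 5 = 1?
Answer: 7520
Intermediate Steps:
C = 6 (C = 5 + 1 = 6)
G(B, N) = -2 + 6*N
m = 41 (m = 9 - 1*(-32) = 9 + 32 = 41)
f = -13
A = 94 (A = (41 + 19) + (-2 + 6*6) = 60 + (-2 + 36) = 60 + 34 = 94)
A*((f - 3)*(38 - 43)) = 94*((-13 - 3)*(38 - 43)) = 94*(-16*(-5)) = 94*80 = 7520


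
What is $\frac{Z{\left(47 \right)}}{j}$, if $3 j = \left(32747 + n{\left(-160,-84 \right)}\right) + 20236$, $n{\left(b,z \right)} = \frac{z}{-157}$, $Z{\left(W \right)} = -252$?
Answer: $- \frac{5652}{396115} \approx -0.014269$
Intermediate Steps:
$n{\left(b,z \right)} = - \frac{z}{157}$ ($n{\left(b,z \right)} = z \left(- \frac{1}{157}\right) = - \frac{z}{157}$)
$j = \frac{2772805}{157}$ ($j = \frac{\left(32747 - - \frac{84}{157}\right) + 20236}{3} = \frac{\left(32747 + \frac{84}{157}\right) + 20236}{3} = \frac{\frac{5141363}{157} + 20236}{3} = \frac{1}{3} \cdot \frac{8318415}{157} = \frac{2772805}{157} \approx 17661.0$)
$\frac{Z{\left(47 \right)}}{j} = - \frac{252}{\frac{2772805}{157}} = \left(-252\right) \frac{157}{2772805} = - \frac{5652}{396115}$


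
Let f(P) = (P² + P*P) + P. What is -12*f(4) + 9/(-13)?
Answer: -5625/13 ≈ -432.69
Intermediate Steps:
f(P) = P + 2*P² (f(P) = (P² + P²) + P = 2*P² + P = P + 2*P²)
-12*f(4) + 9/(-13) = -48*(1 + 2*4) + 9/(-13) = -48*(1 + 8) + 9*(-1/13) = -48*9 - 9/13 = -12*36 - 9/13 = -432 - 9/13 = -5625/13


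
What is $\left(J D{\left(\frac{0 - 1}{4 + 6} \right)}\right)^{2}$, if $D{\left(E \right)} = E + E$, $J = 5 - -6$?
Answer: $\frac{121}{25} \approx 4.84$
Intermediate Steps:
$J = 11$ ($J = 5 + 6 = 11$)
$D{\left(E \right)} = 2 E$
$\left(J D{\left(\frac{0 - 1}{4 + 6} \right)}\right)^{2} = \left(11 \cdot 2 \frac{0 - 1}{4 + 6}\right)^{2} = \left(11 \cdot 2 \left(- \frac{1}{10}\right)\right)^{2} = \left(11 \left(- \frac{1}{5}\right)\right)^{2} = \left(- \frac{11}{5}\right)^{2} = \frac{121}{25}$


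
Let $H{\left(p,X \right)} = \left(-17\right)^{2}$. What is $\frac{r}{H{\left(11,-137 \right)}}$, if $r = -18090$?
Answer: $- \frac{18090}{289} \approx -62.595$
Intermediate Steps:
$H{\left(p,X \right)} = 289$
$\frac{r}{H{\left(11,-137 \right)}} = - \frac{18090}{289}$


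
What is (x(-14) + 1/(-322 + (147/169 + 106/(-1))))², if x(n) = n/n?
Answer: 5186304256/5210674225 ≈ 0.99532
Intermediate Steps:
x(n) = 1
(x(-14) + 1/(-322 + (147/169 + 106/(-1))))² = (1 + 1/(-322 + (147/169 + 106/(-1))))² = (1 + 1/(-322 + (147*(1/169) + 106*(-1))))² = (1 + 1/(-322 + (147/169 - 106)))² = (1 + 1/(-322 - 17767/169))² = (1 + 1/(-72185/169))² = (1 - 169/72185)² = (72016/72185)² = 5186304256/5210674225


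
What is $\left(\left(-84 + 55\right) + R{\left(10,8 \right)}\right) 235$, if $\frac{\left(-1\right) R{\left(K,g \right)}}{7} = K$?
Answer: $-23265$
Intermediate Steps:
$R{\left(K,g \right)} = - 7 K$
$\left(\left(-84 + 55\right) + R{\left(10,8 \right)}\right) 235 = \left(\left(-84 + 55\right) - 70\right) 235 = \left(-29 - 70\right) 235 = \left(-99\right) 235 = -23265$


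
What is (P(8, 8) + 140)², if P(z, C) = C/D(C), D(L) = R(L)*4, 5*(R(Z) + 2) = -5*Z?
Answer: 488601/25 ≈ 19544.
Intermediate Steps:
R(Z) = -2 - Z (R(Z) = -2 + (-5*Z)/5 = -2 - Z)
D(L) = -8 - 4*L (D(L) = (-2 - L)*4 = -8 - 4*L)
P(z, C) = C/(-8 - 4*C)
(P(8, 8) + 140)² = (-1*8/(8 + 4*8) + 140)² = (-1*8/(8 + 32) + 140)² = (-1*8/40 + 140)² = (-1*8*1/40 + 140)² = (-⅕ + 140)² = (699/5)² = 488601/25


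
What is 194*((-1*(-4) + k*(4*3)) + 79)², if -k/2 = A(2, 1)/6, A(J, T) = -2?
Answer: 1606514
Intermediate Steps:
k = ⅔ (k = -(-4)/6 = -2*(-⅓) = ⅔ ≈ 0.66667)
194*((-1*(-4) + k*(4*3)) + 79)² = 194*((-1*(-4) + 2*(4*3)/3) + 79)² = 194*((4 + (⅔)*12) + 79)² = 194*((4 + 8) + 79)² = 194*(12 + 79)² = 194*91² = 194*8281 = 1606514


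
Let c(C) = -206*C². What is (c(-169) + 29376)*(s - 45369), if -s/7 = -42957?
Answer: -1494750332700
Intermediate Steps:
s = 300699 (s = -7*(-42957) = 300699)
(c(-169) + 29376)*(s - 45369) = (-206*(-169)² + 29376)*(300699 - 45369) = (-206*28561 + 29376)*255330 = (-5883566 + 29376)*255330 = -5854190*255330 = -1494750332700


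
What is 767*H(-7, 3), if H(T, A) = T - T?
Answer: 0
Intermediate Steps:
H(T, A) = 0
767*H(-7, 3) = 767*0 = 0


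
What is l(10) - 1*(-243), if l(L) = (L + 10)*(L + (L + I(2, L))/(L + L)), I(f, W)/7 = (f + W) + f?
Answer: 551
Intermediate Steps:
I(f, W) = 7*W + 14*f (I(f, W) = 7*((f + W) + f) = 7*((W + f) + f) = 7*(W + 2*f) = 7*W + 14*f)
l(L) = (10 + L)*(L + (28 + 8*L)/(2*L)) (l(L) = (L + 10)*(L + (L + (7*L + 14*2))/(L + L)) = (10 + L)*(L + (L + (7*L + 28))/((2*L))) = (10 + L)*(L + (L + (28 + 7*L))*(1/(2*L))) = (10 + L)*(L + (28 + 8*L)*(1/(2*L))) = (10 + L)*(L + (28 + 8*L)/(2*L)))
l(10) - 1*(-243) = (54 + 10² + 14*10 + 140/10) - 1*(-243) = (54 + 100 + 140 + 140*(⅒)) + 243 = (54 + 100 + 140 + 14) + 243 = 308 + 243 = 551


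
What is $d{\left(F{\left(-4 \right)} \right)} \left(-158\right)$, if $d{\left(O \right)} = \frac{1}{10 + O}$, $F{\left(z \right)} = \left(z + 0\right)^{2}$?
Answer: $- \frac{79}{13} \approx -6.0769$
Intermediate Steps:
$F{\left(z \right)} = z^{2}$
$d{\left(F{\left(-4 \right)} \right)} \left(-158\right) = \frac{1}{10 + \left(-4\right)^{2}} \left(-158\right) = \frac{1}{10 + 16} \left(-158\right) = \frac{1}{26} \left(-158\right) = - \frac{79}{13}$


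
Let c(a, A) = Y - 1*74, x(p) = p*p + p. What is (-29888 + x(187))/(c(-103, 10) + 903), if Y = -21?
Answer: 1317/202 ≈ 6.5198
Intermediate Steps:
x(p) = p + p² (x(p) = p² + p = p + p²)
c(a, A) = -95 (c(a, A) = -21 - 1*74 = -21 - 74 = -95)
(-29888 + x(187))/(c(-103, 10) + 903) = (-29888 + 187*(1 + 187))/(-95 + 903) = (-29888 + 187*188)/808 = (-29888 + 35156)*(1/808) = 5268*(1/808) = 1317/202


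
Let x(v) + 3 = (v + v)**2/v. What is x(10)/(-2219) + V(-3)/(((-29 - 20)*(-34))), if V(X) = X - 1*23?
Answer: -8524/264061 ≈ -0.032280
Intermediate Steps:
V(X) = -23 + X (V(X) = X - 23 = -23 + X)
x(v) = -3 + 4*v (x(v) = -3 + (v + v)**2/v = -3 + (2*v)**2/v = -3 + (4*v**2)/v = -3 + 4*v)
x(10)/(-2219) + V(-3)/(((-29 - 20)*(-34))) = (-3 + 4*10)/(-2219) + (-23 - 3)/(((-29 - 20)*(-34))) = (-3 + 40)*(-1/2219) - 26/((-49*(-34))) = 37*(-1/2219) - 26/1666 = -37/2219 - 26*1/1666 = -37/2219 - 13/833 = -8524/264061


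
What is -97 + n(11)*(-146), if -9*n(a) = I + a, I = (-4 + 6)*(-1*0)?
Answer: 733/9 ≈ 81.444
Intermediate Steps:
I = 0 (I = 2*0 = 0)
n(a) = -a/9 (n(a) = -(0 + a)/9 = -a/9)
-97 + n(11)*(-146) = -97 - ⅑*11*(-146) = -97 - 11/9*(-146) = -97 + 1606/9 = 733/9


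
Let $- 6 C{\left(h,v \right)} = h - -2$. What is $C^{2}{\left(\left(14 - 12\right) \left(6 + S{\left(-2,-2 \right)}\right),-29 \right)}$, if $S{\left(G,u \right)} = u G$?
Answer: $\frac{121}{9} \approx 13.444$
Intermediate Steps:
$S{\left(G,u \right)} = G u$
$C{\left(h,v \right)} = - \frac{1}{3} - \frac{h}{6}$ ($C{\left(h,v \right)} = - \frac{h - -2}{6} = - \frac{h + 2}{6} = - \frac{2 + h}{6} = - \frac{1}{3} - \frac{h}{6}$)
$C^{2}{\left(\left(14 - 12\right) \left(6 + S{\left(-2,-2 \right)}\right),-29 \right)} = \left(- \frac{1}{3} - \frac{\left(14 - 12\right) \left(6 - -4\right)}{6}\right)^{2} = \left(- \frac{1}{3} - \frac{2 \left(6 + 4\right)}{6}\right)^{2} = \left(- \frac{1}{3} - \frac{2 \cdot 10}{6}\right)^{2} = \left(- \frac{1}{3} - \frac{10}{3}\right)^{2} = \left(- \frac{11}{3}\right)^{2} = \frac{121}{9}$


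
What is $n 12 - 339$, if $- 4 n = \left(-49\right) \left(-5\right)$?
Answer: $-1074$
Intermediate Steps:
$n = - \frac{245}{4}$ ($n = - \frac{\left(-49\right) \left(-5\right)}{4} = \left(- \frac{1}{4}\right) 245 = - \frac{245}{4} \approx -61.25$)
$n 12 - 339 = \left(- \frac{245}{4}\right) 12 - 339 = -735 - 339 = -1074$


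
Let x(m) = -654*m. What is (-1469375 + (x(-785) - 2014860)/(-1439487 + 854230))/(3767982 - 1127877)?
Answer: -171992100581/309027986397 ≈ -0.55656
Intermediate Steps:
(-1469375 + (x(-785) - 2014860)/(-1439487 + 854230))/(3767982 - 1127877) = (-1469375 + (-654*(-785) - 2014860)/(-1439487 + 854230))/(3767982 - 1127877) = (-1469375 + (513390 - 2014860)/(-585257))/2640105 = (-1469375 - 1501470*(-1/585257))*(1/2640105) = (-1469375 + 1501470/585257)*(1/2640105) = -859960502905/585257*1/2640105 = -171992100581/309027986397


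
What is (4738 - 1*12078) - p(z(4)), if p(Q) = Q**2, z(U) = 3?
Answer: -7349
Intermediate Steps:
(4738 - 1*12078) - p(z(4)) = (4738 - 1*12078) - 1*3**2 = (4738 - 12078) - 1*9 = -7340 - 9 = -7349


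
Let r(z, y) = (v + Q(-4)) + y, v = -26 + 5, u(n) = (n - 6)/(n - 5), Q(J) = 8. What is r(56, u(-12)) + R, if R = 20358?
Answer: 345883/17 ≈ 20346.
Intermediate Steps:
u(n) = (-6 + n)/(-5 + n)
v = -21
r(z, y) = -13 + y (r(z, y) = (-21 + 8) + y = -13 + y)
r(56, u(-12)) + R = (-13 + (-6 - 12)/(-5 - 12)) + 20358 = (-13 - 18/(-17)) + 20358 = (-13 - 1/17*(-18)) + 20358 = (-13 + 18/17) + 20358 = -203/17 + 20358 = 345883/17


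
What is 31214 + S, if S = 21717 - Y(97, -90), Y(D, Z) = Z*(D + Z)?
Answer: 53561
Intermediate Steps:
S = 22347 (S = 21717 - (-90)*(97 - 90) = 21717 - (-90)*7 = 21717 - 1*(-630) = 21717 + 630 = 22347)
31214 + S = 31214 + 22347 = 53561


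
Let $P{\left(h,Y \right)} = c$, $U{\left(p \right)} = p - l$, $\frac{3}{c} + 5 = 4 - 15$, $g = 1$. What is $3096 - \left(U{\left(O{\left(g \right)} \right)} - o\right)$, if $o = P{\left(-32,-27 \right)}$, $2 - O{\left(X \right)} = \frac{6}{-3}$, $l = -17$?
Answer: $\frac{49197}{16} \approx 3074.8$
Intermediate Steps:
$O{\left(X \right)} = 4$ ($O{\left(X \right)} = 2 - \frac{6}{-3} = 2 - 6 \left(- \frac{1}{3}\right) = 2 - -2 = 2 + 2 = 4$)
$c = - \frac{3}{16}$ ($c = \frac{3}{-5 + \left(4 - 15\right)} = \frac{3}{-5 - 11} = \frac{3}{-16} = 3 \left(- \frac{1}{16}\right) = - \frac{3}{16} \approx -0.1875$)
$U{\left(p \right)} = 17 + p$ ($U{\left(p \right)} = p - -17 = p + 17 = 17 + p$)
$P{\left(h,Y \right)} = - \frac{3}{16}$
$o = - \frac{3}{16} \approx -0.1875$
$3096 - \left(U{\left(O{\left(g \right)} \right)} - o\right) = 3096 - \left(\left(17 + 4\right) - - \frac{3}{16}\right) = 3096 - \left(21 + \frac{3}{16}\right) = 3096 - \frac{339}{16} = \frac{49197}{16}$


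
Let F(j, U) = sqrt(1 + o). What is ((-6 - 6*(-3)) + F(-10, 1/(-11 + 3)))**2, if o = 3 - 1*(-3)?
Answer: (12 + sqrt(7))**2 ≈ 214.50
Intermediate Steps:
o = 6 (o = 3 + 3 = 6)
F(j, U) = sqrt(7) (F(j, U) = sqrt(1 + 6) = sqrt(7))
((-6 - 6*(-3)) + F(-10, 1/(-11 + 3)))**2 = ((-6 - 6*(-3)) + sqrt(7))**2 = ((-6 + 18) + sqrt(7))**2 = (12 + sqrt(7))**2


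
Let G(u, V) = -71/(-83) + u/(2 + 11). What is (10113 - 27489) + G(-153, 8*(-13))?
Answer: -18760480/1079 ≈ -17387.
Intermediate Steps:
G(u, V) = 71/83 + u/13 (G(u, V) = -71*(-1/83) + u/13 = 71/83 + u*(1/13) = 71/83 + u/13)
(10113 - 27489) + G(-153, 8*(-13)) = (10113 - 27489) + (71/83 + (1/13)*(-153)) = -17376 + (71/83 - 153/13) = -17376 - 11776/1079 = -18760480/1079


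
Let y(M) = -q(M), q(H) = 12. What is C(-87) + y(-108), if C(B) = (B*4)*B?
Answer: 30264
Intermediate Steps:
C(B) = 4*B² (C(B) = (4*B)*B = 4*B²)
y(M) = -12 (y(M) = -1*12 = -12)
C(-87) + y(-108) = 4*(-87)² - 12 = 4*7569 - 12 = 30276 - 12 = 30264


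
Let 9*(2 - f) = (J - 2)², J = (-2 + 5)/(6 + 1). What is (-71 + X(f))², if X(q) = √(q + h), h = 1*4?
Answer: 2225606/441 - 710*√101/21 ≈ 4706.9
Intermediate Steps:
J = 3/7 ≈ 0.42857
f = 761/441 (f = 2 - (3/7 - 2)²/9 = 2 - (-11/7)²/9 = 2 - ⅑*121/49 = 2 - 121/441 = 761/441 ≈ 1.7256)
h = 4
X(q) = √(4 + q) (X(q) = √(q + 4) = √(4 + q))
(-71 + X(f))² = (-71 + √(4 + 761/441))² = (-71 + √(2525/441))² = (-71 + 5*√101/21)²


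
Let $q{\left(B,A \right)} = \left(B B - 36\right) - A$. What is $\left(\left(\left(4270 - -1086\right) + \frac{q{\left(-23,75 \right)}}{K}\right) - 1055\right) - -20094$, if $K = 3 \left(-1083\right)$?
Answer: $\frac{4171523}{171} \approx 24395.0$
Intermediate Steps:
$q{\left(B,A \right)} = -36 + B^{2} - A$ ($q{\left(B,A \right)} = \left(B^{2} - 36\right) - A = \left(-36 + B^{2}\right) - A = -36 + B^{2} - A$)
$K = -3249$
$\left(\left(\left(4270 - -1086\right) + \frac{q{\left(-23,75 \right)}}{K}\right) - 1055\right) - -20094 = \left(\left(\left(4270 - -1086\right) + \frac{-36 + \left(-23\right)^{2} - 75}{-3249}\right) - 1055\right) - -20094 = \left(\left(\left(4270 + 1086\right) + \left(-36 + 529 - 75\right) \left(- \frac{1}{3249}\right)\right) - 1055\right) + 20094 = \left(\left(5356 + 418 \left(- \frac{1}{3249}\right)\right) - 1055\right) + 20094 = \left(\left(5356 - \frac{22}{171}\right) - 1055\right) + 20094 = \left(\frac{915854}{171} - 1055\right) + 20094 = \frac{735449}{171} + 20094 = \frac{4171523}{171}$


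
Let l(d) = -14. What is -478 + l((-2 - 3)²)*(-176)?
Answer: 1986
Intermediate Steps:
-478 + l((-2 - 3)²)*(-176) = -478 - 14*(-176) = -478 + 2464 = 1986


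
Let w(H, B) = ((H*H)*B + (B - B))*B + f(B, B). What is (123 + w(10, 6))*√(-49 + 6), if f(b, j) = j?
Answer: 3729*I*√43 ≈ 24453.0*I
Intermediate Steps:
w(H, B) = B + B²*H² (w(H, B) = ((H*H)*B + (B - B))*B + B = (H²*B + 0)*B + B = (B*H² + 0)*B + B = (B*H²)*B + B = B²*H² + B = B + B²*H²)
(123 + w(10, 6))*√(-49 + 6) = (123 + 6*(1 + 6*10²))*√(-49 + 6) = (123 + 6*(1 + 6*100))*√(-43) = (123 + 6*(1 + 600))*(I*√43) = (123 + 6*601)*(I*√43) = (123 + 3606)*(I*√43) = 3729*(I*√43) = 3729*I*√43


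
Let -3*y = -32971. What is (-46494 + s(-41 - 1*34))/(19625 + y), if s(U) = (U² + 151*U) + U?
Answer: -8253/4834 ≈ -1.7073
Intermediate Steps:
y = 32971/3 (y = -⅓*(-32971) = 32971/3 ≈ 10990.)
s(U) = U² + 152*U
(-46494 + s(-41 - 1*34))/(19625 + y) = (-46494 + (-41 - 1*34)*(152 + (-41 - 1*34)))/(19625 + 32971/3) = (-46494 + (-41 - 34)*(152 + (-41 - 34)))/(91846/3) = (-46494 - 75*(152 - 75))*(3/91846) = (-46494 - 75*77)*(3/91846) = (-46494 - 5775)*(3/91846) = -52269*3/91846 = -8253/4834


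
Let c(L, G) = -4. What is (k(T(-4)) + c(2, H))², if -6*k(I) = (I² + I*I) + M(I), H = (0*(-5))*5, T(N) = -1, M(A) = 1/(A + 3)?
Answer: 2809/144 ≈ 19.507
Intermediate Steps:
M(A) = 1/(3 + A)
H = 0 (H = 0*5 = 0)
k(I) = -I²/3 - 1/(6*(3 + I)) (k(I) = -((I² + I*I) + 1/(3 + I))/6 = -((I² + I²) + 1/(3 + I))/6 = -(2*I² + 1/(3 + I))/6 = -(1/(3 + I) + 2*I²)/6 = -I²/3 - 1/(6*(3 + I)))
(k(T(-4)) + c(2, H))² = ((-1 + 2*(-1)²*(-3 - 1*(-1)))/(6*(3 - 1)) - 4)² = ((⅙)*(-1 + 2*1*(-3 + 1))/2 - 4)² = ((⅙)*(½)*(-1 + 2*1*(-2)) - 4)² = ((⅙)*(½)*(-1 - 4) - 4)² = ((⅙)*(½)*(-5) - 4)² = (-5/12 - 4)² = (-53/12)² = 2809/144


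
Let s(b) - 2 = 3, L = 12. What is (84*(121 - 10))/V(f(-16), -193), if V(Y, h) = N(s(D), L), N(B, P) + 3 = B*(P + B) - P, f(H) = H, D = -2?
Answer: 666/5 ≈ 133.20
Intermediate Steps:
s(b) = 5 (s(b) = 2 + 3 = 5)
N(B, P) = -3 - P + B*(B + P) (N(B, P) = -3 + (B*(P + B) - P) = -3 + (B*(B + P) - P) = -3 + (-P + B*(B + P)) = -3 - P + B*(B + P))
V(Y, h) = 70 (V(Y, h) = -3 + 5² - 1*12 + 5*12 = -3 + 25 - 12 + 60 = 70)
(84*(121 - 10))/V(f(-16), -193) = (84*(121 - 10))/70 = (84*111)*(1/70) = 9324*(1/70) = 666/5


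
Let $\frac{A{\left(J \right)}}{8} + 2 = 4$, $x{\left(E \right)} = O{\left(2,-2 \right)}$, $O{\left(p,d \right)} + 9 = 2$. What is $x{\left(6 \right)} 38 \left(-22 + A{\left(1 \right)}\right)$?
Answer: $1596$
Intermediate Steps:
$O{\left(p,d \right)} = -7$ ($O{\left(p,d \right)} = -9 + 2 = -7$)
$x{\left(E \right)} = -7$
$A{\left(J \right)} = 16$ ($A{\left(J \right)} = -16 + 8 \cdot 4 = -16 + 32 = 16$)
$x{\left(6 \right)} 38 \left(-22 + A{\left(1 \right)}\right) = \left(-7\right) 38 \left(-22 + 16\right) = \left(-266\right) \left(-6\right) = 1596$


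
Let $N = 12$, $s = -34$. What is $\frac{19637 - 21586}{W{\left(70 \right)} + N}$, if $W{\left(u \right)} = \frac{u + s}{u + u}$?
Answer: $- \frac{68215}{429} \approx -159.01$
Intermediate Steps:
$W{\left(u \right)} = \frac{-34 + u}{2 u}$ ($W{\left(u \right)} = \frac{u - 34}{u + u} = \frac{-34 + u}{2 u}$)
$\frac{19637 - 21586}{W{\left(70 \right)} + N} = \frac{19637 - 21586}{\frac{-34 + 70}{2 \cdot 70} + 12} = - \frac{1949}{\frac{1}{2} \cdot \frac{1}{70} \cdot 36 + 12} = - \frac{1949}{\frac{9}{35} + 12} = - \frac{1949}{\frac{429}{35}} = \left(-1949\right) \frac{35}{429} = - \frac{68215}{429}$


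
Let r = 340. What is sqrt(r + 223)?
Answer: sqrt(563) ≈ 23.728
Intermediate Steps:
sqrt(r + 223) = sqrt(340 + 223) = sqrt(563)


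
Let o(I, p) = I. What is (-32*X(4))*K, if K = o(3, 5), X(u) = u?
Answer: -384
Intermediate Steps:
K = 3
(-32*X(4))*K = -32*4*3 = -128*3 = -384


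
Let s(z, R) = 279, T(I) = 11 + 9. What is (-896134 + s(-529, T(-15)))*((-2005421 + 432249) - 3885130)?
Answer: 4889847138210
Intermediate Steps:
T(I) = 20
(-896134 + s(-529, T(-15)))*((-2005421 + 432249) - 3885130) = (-896134 + 279)*((-2005421 + 432249) - 3885130) = -895855*(-1573172 - 3885130) = -895855*(-5458302) = 4889847138210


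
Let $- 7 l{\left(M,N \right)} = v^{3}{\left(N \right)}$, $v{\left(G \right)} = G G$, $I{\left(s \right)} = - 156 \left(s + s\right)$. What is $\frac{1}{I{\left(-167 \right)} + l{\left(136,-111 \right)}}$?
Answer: $- \frac{7}{1870414187433} \approx -3.7425 \cdot 10^{-12}$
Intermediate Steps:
$I{\left(s \right)} = - 312 s$ ($I{\left(s \right)} = - 156 \cdot 2 s = - 312 s$)
$v{\left(G \right)} = G^{2}$
$l{\left(M,N \right)} = - \frac{N^{6}}{7}$ ($l{\left(M,N \right)} = - \frac{\left(N^{2}\right)^{3}}{7} = - \frac{N^{6}}{7}$)
$\frac{1}{I{\left(-167 \right)} + l{\left(136,-111 \right)}} = \frac{1}{\left(-312\right) \left(-167\right) - \frac{\left(-111\right)^{6}}{7}} = \frac{1}{52104 - \frac{1870414552161}{7}} = \frac{1}{- \frac{1870414187433}{7}} = - \frac{7}{1870414187433}$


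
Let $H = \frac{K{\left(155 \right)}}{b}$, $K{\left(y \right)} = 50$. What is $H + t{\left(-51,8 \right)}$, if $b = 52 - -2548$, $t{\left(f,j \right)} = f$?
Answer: $- \frac{2651}{52} \approx -50.981$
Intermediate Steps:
$b = 2600$ ($b = 52 + 2548 = 2600$)
$H = \frac{1}{52}$ ($H = \frac{50}{2600} = 50 \cdot \frac{1}{2600} = \frac{1}{52} \approx 0.019231$)
$H + t{\left(-51,8 \right)} = \frac{1}{52} - 51 = - \frac{2651}{52}$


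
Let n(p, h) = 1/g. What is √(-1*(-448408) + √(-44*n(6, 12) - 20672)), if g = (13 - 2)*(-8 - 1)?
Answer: √(4035672 + 6*I*√46511)/3 ≈ 669.63 + 0.10735*I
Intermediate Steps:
g = -99 (g = 11*(-9) = -99)
n(p, h) = -1/99 (n(p, h) = 1/(-99) = -1/99)
√(-1*(-448408) + √(-44*n(6, 12) - 20672)) = √(-1*(-448408) + √(-44*(-1/99) - 20672)) = √(448408 + √(4/9 - 20672)) = √(448408 + √(-186044/9)) = √(448408 + 2*I*√46511/3)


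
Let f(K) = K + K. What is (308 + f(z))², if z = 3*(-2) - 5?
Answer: 81796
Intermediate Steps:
z = -11 (z = -6 - 5 = -11)
f(K) = 2*K
(308 + f(z))² = (308 + 2*(-11))² = (308 - 22)² = 286² = 81796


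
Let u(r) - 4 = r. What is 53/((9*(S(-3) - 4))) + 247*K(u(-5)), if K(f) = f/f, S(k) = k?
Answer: 15508/63 ≈ 246.16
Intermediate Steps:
u(r) = 4 + r
K(f) = 1
53/((9*(S(-3) - 4))) + 247*K(u(-5)) = 53/((9*(-3 - 4))) + 247*1 = 53/((9*(-7))) + 247 = 53/(-63) + 247 = 53*(-1/63) + 247 = -53/63 + 247 = 15508/63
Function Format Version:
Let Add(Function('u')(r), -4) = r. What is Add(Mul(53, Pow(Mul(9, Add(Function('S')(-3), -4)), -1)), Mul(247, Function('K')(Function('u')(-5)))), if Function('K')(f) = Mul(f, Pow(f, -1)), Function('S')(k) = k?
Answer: Rational(15508, 63) ≈ 246.16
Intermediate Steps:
Function('u')(r) = Add(4, r)
Function('K')(f) = 1
Add(Mul(53, Pow(Mul(9, Add(Function('S')(-3), -4)), -1)), Mul(247, Function('K')(Function('u')(-5)))) = Add(Mul(53, Pow(Mul(9, Add(-3, -4)), -1)), Mul(247, 1)) = Add(Mul(53, Pow(Mul(9, -7), -1)), 247) = Add(Mul(53, Pow(-63, -1)), 247) = Add(Mul(53, Rational(-1, 63)), 247) = Add(Rational(-53, 63), 247) = Rational(15508, 63)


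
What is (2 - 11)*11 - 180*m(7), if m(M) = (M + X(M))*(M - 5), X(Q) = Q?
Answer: -5139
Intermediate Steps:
m(M) = 2*M*(-5 + M) (m(M) = (M + M)*(M - 5) = (2*M)*(-5 + M) = 2*M*(-5 + M))
(2 - 11)*11 - 180*m(7) = (2 - 11)*11 - 360*7*(-5 + 7) = -9*11 - 360*7*2 = -99 - 180*28 = -99 - 5040 = -5139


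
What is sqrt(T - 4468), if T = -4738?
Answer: I*sqrt(9206) ≈ 95.948*I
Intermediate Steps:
sqrt(T - 4468) = sqrt(-4738 - 4468) = sqrt(-9206) = I*sqrt(9206)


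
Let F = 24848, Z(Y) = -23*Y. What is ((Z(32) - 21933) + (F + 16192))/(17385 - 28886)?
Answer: -18371/11501 ≈ -1.5973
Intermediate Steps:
((Z(32) - 21933) + (F + 16192))/(17385 - 28886) = ((-23*32 - 21933) + (24848 + 16192))/(17385 - 28886) = ((-736 - 21933) + 41040)/(-11501) = (-22669 + 41040)*(-1/11501) = 18371*(-1/11501) = -18371/11501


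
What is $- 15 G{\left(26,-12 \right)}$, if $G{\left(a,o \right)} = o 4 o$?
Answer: $-8640$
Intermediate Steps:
$G{\left(a,o \right)} = 4 o^{2}$ ($G{\left(a,o \right)} = 4 o o = 4 o^{2}$)
$- 15 G{\left(26,-12 \right)} = - 15 \cdot 4 \left(-12\right)^{2} = - 15 \cdot 4 \cdot 144 = \left(-15\right) 576 = -8640$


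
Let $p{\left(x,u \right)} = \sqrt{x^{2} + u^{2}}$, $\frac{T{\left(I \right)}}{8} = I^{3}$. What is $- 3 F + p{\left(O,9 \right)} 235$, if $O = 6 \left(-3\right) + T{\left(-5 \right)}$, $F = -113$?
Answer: $339 + 235 \sqrt{1036405} \approx 2.3958 \cdot 10^{5}$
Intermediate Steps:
$T{\left(I \right)} = 8 I^{3}$
$O = -1018$ ($O = 6 \left(-3\right) + 8 \left(-5\right)^{3} = -18 + 8 \left(-125\right) = -18 - 1000 = -1018$)
$p{\left(x,u \right)} = \sqrt{u^{2} + x^{2}}$
$- 3 F + p{\left(O,9 \right)} 235 = \left(-3\right) \left(-113\right) + \sqrt{9^{2} + \left(-1018\right)^{2}} \cdot 235 = 339 + \sqrt{81 + 1036324} \cdot 235 = 339 + \sqrt{1036405} \cdot 235 = 339 + 235 \sqrt{1036405}$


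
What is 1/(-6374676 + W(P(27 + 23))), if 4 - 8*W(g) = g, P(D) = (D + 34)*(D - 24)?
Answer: -2/12749897 ≈ -1.5686e-7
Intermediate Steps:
P(D) = (-24 + D)*(34 + D) (P(D) = (34 + D)*(-24 + D) = (-24 + D)*(34 + D))
W(g) = 1/2 - g/8
1/(-6374676 + W(P(27 + 23))) = 1/(-6374676 + (1/2 - (-816 + (27 + 23)**2 + 10*(27 + 23))/8)) = 1/(-6374676 + (1/2 - (-816 + 50**2 + 10*50)/8)) = 1/(-6374676 + (1/2 - (-816 + 2500 + 500)/8)) = 1/(-6374676 + (1/2 - 1/8*2184)) = 1/(-6374676 + (1/2 - 273)) = 1/(-6374676 - 545/2) = 1/(-12749897/2) = -2/12749897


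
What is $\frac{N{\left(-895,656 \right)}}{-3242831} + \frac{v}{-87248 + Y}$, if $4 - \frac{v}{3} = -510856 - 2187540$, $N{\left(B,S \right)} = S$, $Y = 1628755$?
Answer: $\frac{26250354282608}{4998846686317} \approx 5.2513$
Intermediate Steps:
$v = 8095200$ ($v = 12 - 3 \left(-510856 - 2187540\right) = 12 - -8095188 = 12 + 8095188 = 8095200$)
$\frac{N{\left(-895,656 \right)}}{-3242831} + \frac{v}{-87248 + Y} = \frac{656}{-3242831} + \frac{8095200}{-87248 + 1628755} = 656 \left(- \frac{1}{3242831}\right) + \frac{8095200}{1541507} = - \frac{656}{3242831} + 8095200 \cdot \frac{1}{1541507} = - \frac{656}{3242831} + \frac{8095200}{1541507} = \frac{26250354282608}{4998846686317}$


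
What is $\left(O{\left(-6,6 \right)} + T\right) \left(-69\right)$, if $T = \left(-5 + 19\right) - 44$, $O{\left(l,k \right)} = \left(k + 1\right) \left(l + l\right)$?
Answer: $7866$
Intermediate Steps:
$O{\left(l,k \right)} = 2 l \left(1 + k\right)$ ($O{\left(l,k \right)} = \left(1 + k\right) 2 l = 2 l \left(1 + k\right)$)
$T = -30$ ($T = 14 - 44 = -30$)
$\left(O{\left(-6,6 \right)} + T\right) \left(-69\right) = \left(2 \left(-6\right) \left(1 + 6\right) - 30\right) \left(-69\right) = \left(2 \left(-6\right) 7 - 30\right) \left(-69\right) = \left(-84 - 30\right) \left(-69\right) = \left(-114\right) \left(-69\right) = 7866$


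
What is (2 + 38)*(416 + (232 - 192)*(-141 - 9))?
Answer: -223360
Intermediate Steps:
(2 + 38)*(416 + (232 - 192)*(-141 - 9)) = 40*(416 + 40*(-150)) = 40*(416 - 6000) = 40*(-5584) = -223360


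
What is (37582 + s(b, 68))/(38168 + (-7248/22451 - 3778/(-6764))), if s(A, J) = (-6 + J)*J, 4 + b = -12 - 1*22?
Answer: 3173692129036/2898086732579 ≈ 1.0951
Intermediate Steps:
b = -38 (b = -4 + (-12 - 1*22) = -4 + (-12 - 22) = -4 - 34 = -38)
s(A, J) = J*(-6 + J)
(37582 + s(b, 68))/(38168 + (-7248/22451 - 3778/(-6764))) = (37582 + 68*(-6 + 68))/(38168 + (-7248/22451 - 3778/(-6764))) = (37582 + 68*62)/(38168 + (-7248*1/22451 - 3778*(-1/6764))) = (37582 + 4216)/(38168 + (-7248/22451 + 1889/3382)) = 41798/(38168 + 17897203/75929282) = 41798/(2898086732579/75929282) = 41798*(75929282/2898086732579) = 3173692129036/2898086732579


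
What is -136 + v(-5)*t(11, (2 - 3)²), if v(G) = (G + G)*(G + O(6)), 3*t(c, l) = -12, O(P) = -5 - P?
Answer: -776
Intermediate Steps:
t(c, l) = -4 (t(c, l) = (⅓)*(-12) = -4)
v(G) = 2*G*(-11 + G) (v(G) = (G + G)*(G + (-5 - 1*6)) = (2*G)*(G + (-5 - 6)) = (2*G)*(G - 11) = (2*G)*(-11 + G) = 2*G*(-11 + G))
-136 + v(-5)*t(11, (2 - 3)²) = -136 + (2*(-5)*(-11 - 5))*(-4) = -136 + (2*(-5)*(-16))*(-4) = -136 + 160*(-4) = -136 - 640 = -776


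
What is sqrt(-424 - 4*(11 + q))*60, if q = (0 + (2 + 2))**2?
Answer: 120*I*sqrt(133) ≈ 1383.9*I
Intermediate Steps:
q = 16 (q = (0 + 4)**2 = 4**2 = 16)
sqrt(-424 - 4*(11 + q))*60 = sqrt(-424 - 4*(11 + 16))*60 = sqrt(-424 - 4*27)*60 = sqrt(-424 - 108)*60 = sqrt(-532)*60 = (2*I*sqrt(133))*60 = 120*I*sqrt(133)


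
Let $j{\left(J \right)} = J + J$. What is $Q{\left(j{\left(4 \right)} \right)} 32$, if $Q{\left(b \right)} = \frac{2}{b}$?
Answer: $8$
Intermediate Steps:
$j{\left(J \right)} = 2 J$
$Q{\left(j{\left(4 \right)} \right)} 32 = \frac{2}{2 \cdot 4} \cdot 32 = \frac{2}{8} \cdot 32 = 2 \cdot \frac{1}{8} \cdot 32 = \frac{1}{4} \cdot 32 = 8$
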